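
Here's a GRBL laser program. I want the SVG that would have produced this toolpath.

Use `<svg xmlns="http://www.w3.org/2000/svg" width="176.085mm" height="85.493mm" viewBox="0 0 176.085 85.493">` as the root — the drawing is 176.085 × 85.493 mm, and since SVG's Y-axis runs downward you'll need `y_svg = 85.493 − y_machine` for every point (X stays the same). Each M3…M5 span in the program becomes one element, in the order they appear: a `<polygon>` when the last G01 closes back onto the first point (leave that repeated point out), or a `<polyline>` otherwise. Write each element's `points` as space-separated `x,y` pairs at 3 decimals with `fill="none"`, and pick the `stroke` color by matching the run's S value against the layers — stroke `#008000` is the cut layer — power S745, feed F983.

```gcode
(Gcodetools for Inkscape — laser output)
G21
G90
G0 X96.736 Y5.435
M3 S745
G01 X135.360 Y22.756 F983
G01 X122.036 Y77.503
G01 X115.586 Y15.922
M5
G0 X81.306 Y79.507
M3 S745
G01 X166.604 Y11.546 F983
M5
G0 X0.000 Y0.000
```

y_svg = 85.493 − y_m. Every run uses S745, so all elements get stroke `#008000` (cut).

[1] open run; points: 96.736,80.058 135.360,62.737 122.036,7.990 115.586,69.571

[2] open run; points: 81.306,5.986 166.604,73.947

<svg xmlns="http://www.w3.org/2000/svg" width="176.085mm" height="85.493mm" viewBox="0 0 176.085 85.493">
  <polyline points="96.736,80.058 135.360,62.737 122.036,7.990 115.586,69.571" fill="none" stroke="#008000"/>
  <polyline points="81.306,5.986 166.604,73.947" fill="none" stroke="#008000"/>
</svg>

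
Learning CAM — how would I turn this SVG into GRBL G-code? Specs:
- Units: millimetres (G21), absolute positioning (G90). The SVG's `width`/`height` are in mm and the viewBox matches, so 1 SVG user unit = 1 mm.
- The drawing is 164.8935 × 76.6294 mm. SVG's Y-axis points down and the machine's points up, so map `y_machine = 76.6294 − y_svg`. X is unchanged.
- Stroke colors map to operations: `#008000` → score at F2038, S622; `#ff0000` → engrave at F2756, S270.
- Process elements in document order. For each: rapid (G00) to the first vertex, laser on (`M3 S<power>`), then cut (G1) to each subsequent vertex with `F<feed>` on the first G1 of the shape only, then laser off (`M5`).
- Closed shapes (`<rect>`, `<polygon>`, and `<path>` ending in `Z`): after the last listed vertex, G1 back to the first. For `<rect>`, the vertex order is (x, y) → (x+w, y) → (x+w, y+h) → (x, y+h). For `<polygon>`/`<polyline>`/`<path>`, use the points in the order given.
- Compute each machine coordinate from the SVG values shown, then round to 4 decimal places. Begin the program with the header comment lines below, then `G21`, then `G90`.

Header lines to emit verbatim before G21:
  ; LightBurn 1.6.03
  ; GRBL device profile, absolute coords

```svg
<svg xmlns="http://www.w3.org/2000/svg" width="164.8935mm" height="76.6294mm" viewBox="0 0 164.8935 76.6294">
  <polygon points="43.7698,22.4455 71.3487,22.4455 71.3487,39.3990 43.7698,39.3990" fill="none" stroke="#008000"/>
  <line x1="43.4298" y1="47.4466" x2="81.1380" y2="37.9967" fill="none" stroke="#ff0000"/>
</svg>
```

; LightBurn 1.6.03
; GRBL device profile, absolute coords
G21
G90
G00 X43.7698 Y54.1839
M3 S622
G1 X71.3487 Y54.1839 F2038
G1 X71.3487 Y37.2304
G1 X43.7698 Y37.2304
G1 X43.7698 Y54.1839
M5
G00 X43.4298 Y29.1828
M3 S270
G1 X81.1380 Y38.6327 F2756
M5

viewBox `0 0 164.8935 76.6294` with mm width/height → 1 unit = 1 mm. Flip: y_m = 76.6294 − y_svg.

**Shape 1** — `<polygon>` rectangle, stroke `#008000` → score (S622, F2038). Machine vertices: (43.7698,54.1839) → (71.3487,54.1839) → (71.3487,37.2304) → (43.7698,37.2304) → (43.7698,54.1839). Closed: final G1 returns to the first vertex.

**Shape 2** — `<line>` line segment, stroke `#ff0000` → engrave (S270, F2756). Machine vertices: (43.4298,29.1828) → (81.1380,38.6327). Open path.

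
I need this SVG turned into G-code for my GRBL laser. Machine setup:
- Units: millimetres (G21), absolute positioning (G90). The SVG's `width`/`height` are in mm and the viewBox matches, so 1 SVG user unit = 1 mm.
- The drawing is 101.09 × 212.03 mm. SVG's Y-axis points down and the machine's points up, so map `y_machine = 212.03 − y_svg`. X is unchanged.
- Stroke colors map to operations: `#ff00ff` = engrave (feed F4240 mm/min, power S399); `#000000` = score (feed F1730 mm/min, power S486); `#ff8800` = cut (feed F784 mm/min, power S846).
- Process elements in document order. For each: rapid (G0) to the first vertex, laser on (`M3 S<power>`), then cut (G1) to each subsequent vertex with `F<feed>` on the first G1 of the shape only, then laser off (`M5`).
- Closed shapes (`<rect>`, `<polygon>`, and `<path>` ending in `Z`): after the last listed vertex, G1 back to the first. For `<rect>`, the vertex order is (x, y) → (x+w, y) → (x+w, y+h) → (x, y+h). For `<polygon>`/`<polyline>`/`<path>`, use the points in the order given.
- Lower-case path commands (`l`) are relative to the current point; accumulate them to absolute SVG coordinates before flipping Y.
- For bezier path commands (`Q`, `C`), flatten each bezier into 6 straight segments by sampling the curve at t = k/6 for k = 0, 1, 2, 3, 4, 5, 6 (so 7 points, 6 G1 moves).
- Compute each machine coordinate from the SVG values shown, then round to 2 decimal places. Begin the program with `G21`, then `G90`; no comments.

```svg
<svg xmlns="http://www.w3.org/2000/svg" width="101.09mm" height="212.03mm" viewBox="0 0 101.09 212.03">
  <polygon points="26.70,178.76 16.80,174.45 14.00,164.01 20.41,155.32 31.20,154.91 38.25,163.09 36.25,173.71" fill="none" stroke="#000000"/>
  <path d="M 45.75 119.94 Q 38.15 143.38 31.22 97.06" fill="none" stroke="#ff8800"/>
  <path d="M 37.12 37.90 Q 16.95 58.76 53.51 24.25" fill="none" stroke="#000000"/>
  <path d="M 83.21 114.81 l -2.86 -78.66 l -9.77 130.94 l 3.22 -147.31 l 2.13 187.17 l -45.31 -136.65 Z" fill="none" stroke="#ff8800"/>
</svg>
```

G21
G90
G0 X26.70 Y33.27
M3 S486
G1 X16.80 Y37.58 F1730
G1 X14.00 Y48.02
G1 X20.41 Y56.71
G1 X31.20 Y57.12
G1 X38.25 Y48.94
G1 X36.25 Y38.32
G1 X26.70 Y33.27
M5
G0 X45.75 Y92.09
M3 S846
G1 X43.24 Y86.21 F784
G1 X40.76 Y84.21
G1 X38.32 Y86.09
G1 X35.91 Y91.84
G1 X33.55 Y101.47
G1 X31.22 Y114.97
M5
G0 X37.12 Y174.13
M3 S486
G1 X31.97 Y168.71 F1730
G1 X29.98 Y166.38
G1 X31.13 Y167.11
G1 X35.44 Y170.93
G1 X42.90 Y177.81
G1 X53.51 Y187.78
M5
G0 X83.21 Y97.22
M3 S846
G1 X80.35 Y175.88 F784
G1 X70.58 Y44.94
G1 X73.80 Y192.25
G1 X75.93 Y5.08
G1 X30.62 Y141.73
G1 X83.21 Y97.22
M5

1 u = 1 mm; y_m = 212.03 − y.

[1] `<polygon>` regular polygon, #000000→score S486 F1730: (26.70,33.27) → (16.80,37.58) → (14.00,48.02) → (20.41,56.71) → (31.20,57.12) → (38.25,48.94) → (36.25,38.32) → (26.70,33.27) (closed)

[2] `<path>` quadratic bezier, #ff8800→cut S846 F784: (45.75,92.09) → (43.24,86.21) → (40.76,84.21) → (38.32,86.09) → (35.91,91.84) → (33.55,101.47) → (31.22,114.97)

[3] `<path>` quadratic bezier, #000000→score S486 F1730: (37.12,174.13) → (31.97,168.71) → (29.98,166.38) → (31.13,167.11) → (35.44,170.93) → (42.90,177.81) → (53.51,187.78)

[4] `<path>` closed polygon, #ff8800→cut S846 F784: (83.21,97.22) → (80.35,175.88) → (70.58,44.94) → (73.80,192.25) → (75.93,5.08) → (30.62,141.73) → (83.21,97.22) (closed)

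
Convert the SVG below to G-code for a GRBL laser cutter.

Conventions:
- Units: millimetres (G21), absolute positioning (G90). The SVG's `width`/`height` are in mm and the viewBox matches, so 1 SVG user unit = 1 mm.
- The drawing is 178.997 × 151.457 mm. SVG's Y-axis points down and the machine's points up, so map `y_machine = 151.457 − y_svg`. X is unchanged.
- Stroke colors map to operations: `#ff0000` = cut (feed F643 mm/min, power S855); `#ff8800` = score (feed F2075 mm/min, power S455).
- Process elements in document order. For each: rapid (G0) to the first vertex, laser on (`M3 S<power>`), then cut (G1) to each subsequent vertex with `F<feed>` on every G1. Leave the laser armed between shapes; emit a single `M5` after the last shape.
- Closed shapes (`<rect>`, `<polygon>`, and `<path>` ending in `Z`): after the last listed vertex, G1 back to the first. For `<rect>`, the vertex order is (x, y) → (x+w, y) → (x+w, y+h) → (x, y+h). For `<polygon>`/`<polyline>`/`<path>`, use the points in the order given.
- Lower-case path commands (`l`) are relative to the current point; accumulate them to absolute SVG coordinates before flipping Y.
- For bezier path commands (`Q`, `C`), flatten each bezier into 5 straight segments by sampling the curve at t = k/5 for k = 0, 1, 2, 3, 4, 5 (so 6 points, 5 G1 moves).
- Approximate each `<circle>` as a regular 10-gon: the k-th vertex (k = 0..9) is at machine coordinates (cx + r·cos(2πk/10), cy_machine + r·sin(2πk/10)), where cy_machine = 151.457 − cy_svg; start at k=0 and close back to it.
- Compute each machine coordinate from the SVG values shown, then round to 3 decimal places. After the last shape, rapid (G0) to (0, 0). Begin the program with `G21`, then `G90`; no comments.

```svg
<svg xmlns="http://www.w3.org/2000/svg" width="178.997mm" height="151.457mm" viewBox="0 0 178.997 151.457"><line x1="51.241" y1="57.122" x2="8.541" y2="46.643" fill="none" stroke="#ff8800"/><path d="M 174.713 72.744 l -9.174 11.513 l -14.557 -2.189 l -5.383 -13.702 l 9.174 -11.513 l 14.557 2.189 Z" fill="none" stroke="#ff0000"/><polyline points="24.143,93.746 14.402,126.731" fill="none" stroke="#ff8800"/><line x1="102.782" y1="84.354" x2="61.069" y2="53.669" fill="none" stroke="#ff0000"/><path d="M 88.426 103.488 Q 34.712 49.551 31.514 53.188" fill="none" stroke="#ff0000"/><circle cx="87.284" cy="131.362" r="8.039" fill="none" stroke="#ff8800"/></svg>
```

1 u = 1 mm; y_m = 151.457 − y.

[1] `<line>` line segment, #ff8800→score S455 F2075: (51.241,94.335) → (8.541,104.814)

[2] `<path>` regular polygon, #ff0000→cut S855 F643: (174.713,78.713) → (165.539,67.200) → (150.982,69.389) → (145.599,83.091) → (154.773,94.604) → (169.330,92.415) → (174.713,78.713) (closed)

[3] `<polyline>` line segment, #ff8800→score S455 F2075: (24.143,57.711) → (14.402,24.726)

[4] `<line>` line segment, #ff0000→cut S855 F643: (102.782,67.103) → (61.069,97.788)

[5] `<path>` quadratic bezier, #ff0000→cut S855 F643: (88.426,47.969) → (68.961,67.241) → (53.537,81.907) → (42.155,91.967) → (34.814,97.421) → (31.514,98.269)

[6] `<circle>` circle, #ff8800→score S455 F2075: (95.323,20.095) → (93.788,24.820) → (89.768,27.741) → (84.800,27.741) → (80.780,24.820) → (79.245,20.095) → (80.780,15.370) → (84.800,12.449) → (89.768,12.449) → (93.788,15.370) → (95.323,20.095) (closed)

G21
G90
G0 X51.241 Y94.335
M3 S455
G1 X8.541 Y104.814 F2075
G0 X174.713 Y78.713
M3 S855
G1 X165.539 Y67.200 F643
G1 X150.982 Y69.389 F643
G1 X145.599 Y83.091 F643
G1 X154.773 Y94.604 F643
G1 X169.330 Y92.415 F643
G1 X174.713 Y78.713 F643
G0 X24.143 Y57.711
M3 S455
G1 X14.402 Y24.726 F2075
G0 X102.782 Y67.103
M3 S855
G1 X61.069 Y97.788 F643
G0 X88.426 Y47.969
M3 S855
G1 X68.961 Y67.241 F643
G1 X53.537 Y81.907 F643
G1 X42.155 Y91.967 F643
G1 X34.814 Y97.421 F643
G1 X31.514 Y98.269 F643
G0 X95.323 Y20.095
M3 S455
G1 X93.788 Y24.820 F2075
G1 X89.768 Y27.741 F2075
G1 X84.800 Y27.741 F2075
G1 X80.780 Y24.820 F2075
G1 X79.245 Y20.095 F2075
G1 X80.780 Y15.370 F2075
G1 X84.800 Y12.449 F2075
G1 X89.768 Y12.449 F2075
G1 X93.788 Y15.370 F2075
G1 X95.323 Y20.095 F2075
M5
G0 X0.000 Y0.000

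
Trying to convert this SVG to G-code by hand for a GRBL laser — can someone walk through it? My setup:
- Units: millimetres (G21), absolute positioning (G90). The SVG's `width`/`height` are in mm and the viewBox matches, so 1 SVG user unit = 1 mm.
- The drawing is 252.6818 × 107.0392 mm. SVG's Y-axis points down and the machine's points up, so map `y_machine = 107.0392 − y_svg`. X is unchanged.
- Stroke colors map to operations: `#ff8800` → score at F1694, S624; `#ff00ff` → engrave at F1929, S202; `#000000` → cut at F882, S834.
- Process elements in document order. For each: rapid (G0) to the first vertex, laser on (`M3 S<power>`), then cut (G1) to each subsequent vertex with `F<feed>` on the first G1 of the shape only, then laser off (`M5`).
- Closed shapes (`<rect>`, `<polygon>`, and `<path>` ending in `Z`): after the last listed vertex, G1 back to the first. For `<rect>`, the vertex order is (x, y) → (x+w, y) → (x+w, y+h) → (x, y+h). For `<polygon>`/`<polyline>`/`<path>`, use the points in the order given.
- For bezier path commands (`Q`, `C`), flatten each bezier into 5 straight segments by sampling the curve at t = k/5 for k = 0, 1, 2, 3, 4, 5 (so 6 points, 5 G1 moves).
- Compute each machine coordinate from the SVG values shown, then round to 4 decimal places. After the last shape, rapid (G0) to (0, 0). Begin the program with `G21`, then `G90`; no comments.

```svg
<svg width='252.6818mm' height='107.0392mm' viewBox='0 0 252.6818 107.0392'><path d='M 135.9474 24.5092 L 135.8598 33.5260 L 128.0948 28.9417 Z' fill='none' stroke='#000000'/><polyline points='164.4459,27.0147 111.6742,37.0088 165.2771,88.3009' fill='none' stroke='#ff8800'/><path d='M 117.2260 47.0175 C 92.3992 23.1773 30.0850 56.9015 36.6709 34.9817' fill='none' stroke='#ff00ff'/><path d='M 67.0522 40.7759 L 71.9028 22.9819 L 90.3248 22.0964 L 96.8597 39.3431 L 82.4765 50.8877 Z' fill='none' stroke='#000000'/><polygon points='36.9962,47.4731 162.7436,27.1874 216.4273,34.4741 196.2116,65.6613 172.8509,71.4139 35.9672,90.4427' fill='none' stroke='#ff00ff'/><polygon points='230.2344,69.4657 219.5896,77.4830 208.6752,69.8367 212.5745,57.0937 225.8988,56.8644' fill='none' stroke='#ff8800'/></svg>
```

viewBox `0 0 252.6818 107.0392` with mm width/height → 1 unit = 1 mm. Flip: y_m = 107.0392 − y_svg.

**Shape 1** — `<path>` regular polygon, stroke `#000000` → cut (S834, F882). Machine vertices: (135.9474,82.5300) → (135.8598,73.5132) → (128.0948,78.0975) → (135.9474,82.5300). Closed: final G1 returns to the first vertex.

**Shape 2** — `<polyline>` open polyline, stroke `#ff8800` → score (S624, F1694). Machine vertices: (164.4459,80.0245) → (111.6742,70.0304) → (165.2771,18.7383). Open path.

**Shape 3** — `<path>` cubic bezier, stroke `#ff00ff` → engrave (S202, F1929). Control points (SVG): P0=(117.2260,47.0175), P1=(92.3992,23.1773), P2=(30.0850,56.9015), P3=(36.6709,34.9817); sampled at t=k/5. Machine vertices: (117.2260,60.0217) → (98.6825,68.3238) → (76.2487,68.2444) → (55.0311,65.2175) → (40.1363,64.6772) → (36.6709,72.0575). Open path.

**Shape 4** — `<path>` regular polygon, stroke `#000000` → cut (S834, F882). Machine vertices: (67.0522,66.2633) → (71.9028,84.0573) → (90.3248,84.9428) → (96.8597,67.6961) → (82.4765,56.1515) → (67.0522,66.2633). Closed: final G1 returns to the first vertex.

**Shape 5** — `<polygon>` closed polygon, stroke `#ff00ff` → engrave (S202, F1929). Machine vertices: (36.9962,59.5661) → (162.7436,79.8518) → (216.4273,72.5651) → (196.2116,41.3779) → (172.8509,35.6253) → (35.9672,16.5965) → (36.9962,59.5661). Closed: final G1 returns to the first vertex.

**Shape 6** — `<polygon>` regular polygon, stroke `#ff8800` → score (S624, F1694). Machine vertices: (230.2344,37.5735) → (219.5896,29.5562) → (208.6752,37.2025) → (212.5745,49.9455) → (225.8988,50.1748) → (230.2344,37.5735). Closed: final G1 returns to the first vertex.

G21
G90
G0 X135.9474 Y82.5300
M3 S834
G1 X135.8598 Y73.5132 F882
G1 X128.0948 Y78.0975
G1 X135.9474 Y82.5300
M5
G0 X164.4459 Y80.0245
M3 S624
G1 X111.6742 Y70.0304 F1694
G1 X165.2771 Y18.7383
M5
G0 X117.2260 Y60.0217
M3 S202
G1 X98.6825 Y68.3238 F1929
G1 X76.2487 Y68.2444
G1 X55.0311 Y65.2175
G1 X40.1363 Y64.6772
G1 X36.6709 Y72.0575
M5
G0 X67.0522 Y66.2633
M3 S834
G1 X71.9028 Y84.0573 F882
G1 X90.3248 Y84.9428
G1 X96.8597 Y67.6961
G1 X82.4765 Y56.1515
G1 X67.0522 Y66.2633
M5
G0 X36.9962 Y59.5661
M3 S202
G1 X162.7436 Y79.8518 F1929
G1 X216.4273 Y72.5651
G1 X196.2116 Y41.3779
G1 X172.8509 Y35.6253
G1 X35.9672 Y16.5965
G1 X36.9962 Y59.5661
M5
G0 X230.2344 Y37.5735
M3 S624
G1 X219.5896 Y29.5562 F1694
G1 X208.6752 Y37.2025
G1 X212.5745 Y49.9455
G1 X225.8988 Y50.1748
G1 X230.2344 Y37.5735
M5
G0 X0.0000 Y0.0000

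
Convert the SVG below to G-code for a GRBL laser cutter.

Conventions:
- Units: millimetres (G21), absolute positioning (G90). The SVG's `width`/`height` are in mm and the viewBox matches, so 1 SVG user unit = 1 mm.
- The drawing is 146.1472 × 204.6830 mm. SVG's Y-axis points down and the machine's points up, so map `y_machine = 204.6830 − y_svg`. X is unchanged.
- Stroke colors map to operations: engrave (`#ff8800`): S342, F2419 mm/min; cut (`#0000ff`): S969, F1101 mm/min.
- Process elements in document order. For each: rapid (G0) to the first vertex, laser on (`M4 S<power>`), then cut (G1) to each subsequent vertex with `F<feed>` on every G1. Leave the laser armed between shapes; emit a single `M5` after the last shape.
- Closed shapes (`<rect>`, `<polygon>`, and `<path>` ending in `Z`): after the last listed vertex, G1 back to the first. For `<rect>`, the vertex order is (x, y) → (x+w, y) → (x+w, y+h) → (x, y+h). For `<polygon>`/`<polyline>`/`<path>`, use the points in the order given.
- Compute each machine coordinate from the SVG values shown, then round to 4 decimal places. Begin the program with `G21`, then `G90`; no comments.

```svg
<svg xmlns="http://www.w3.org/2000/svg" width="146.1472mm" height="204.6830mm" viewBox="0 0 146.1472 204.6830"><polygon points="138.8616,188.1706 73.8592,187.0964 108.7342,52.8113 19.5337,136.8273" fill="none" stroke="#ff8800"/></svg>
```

G21
G90
G0 X138.8616 Y16.5124
M4 S342
G1 X73.8592 Y17.5866 F2419
G1 X108.7342 Y151.8717 F2419
G1 X19.5337 Y67.8557 F2419
G1 X138.8616 Y16.5124 F2419
M5

1 u = 1 mm; y_m = 204.6830 − y.

[1] `<polygon>` closed polygon, #ff8800→engrave S342 F2419: (138.8616,16.5124) → (73.8592,17.5866) → (108.7342,151.8717) → (19.5337,67.8557) → (138.8616,16.5124) (closed)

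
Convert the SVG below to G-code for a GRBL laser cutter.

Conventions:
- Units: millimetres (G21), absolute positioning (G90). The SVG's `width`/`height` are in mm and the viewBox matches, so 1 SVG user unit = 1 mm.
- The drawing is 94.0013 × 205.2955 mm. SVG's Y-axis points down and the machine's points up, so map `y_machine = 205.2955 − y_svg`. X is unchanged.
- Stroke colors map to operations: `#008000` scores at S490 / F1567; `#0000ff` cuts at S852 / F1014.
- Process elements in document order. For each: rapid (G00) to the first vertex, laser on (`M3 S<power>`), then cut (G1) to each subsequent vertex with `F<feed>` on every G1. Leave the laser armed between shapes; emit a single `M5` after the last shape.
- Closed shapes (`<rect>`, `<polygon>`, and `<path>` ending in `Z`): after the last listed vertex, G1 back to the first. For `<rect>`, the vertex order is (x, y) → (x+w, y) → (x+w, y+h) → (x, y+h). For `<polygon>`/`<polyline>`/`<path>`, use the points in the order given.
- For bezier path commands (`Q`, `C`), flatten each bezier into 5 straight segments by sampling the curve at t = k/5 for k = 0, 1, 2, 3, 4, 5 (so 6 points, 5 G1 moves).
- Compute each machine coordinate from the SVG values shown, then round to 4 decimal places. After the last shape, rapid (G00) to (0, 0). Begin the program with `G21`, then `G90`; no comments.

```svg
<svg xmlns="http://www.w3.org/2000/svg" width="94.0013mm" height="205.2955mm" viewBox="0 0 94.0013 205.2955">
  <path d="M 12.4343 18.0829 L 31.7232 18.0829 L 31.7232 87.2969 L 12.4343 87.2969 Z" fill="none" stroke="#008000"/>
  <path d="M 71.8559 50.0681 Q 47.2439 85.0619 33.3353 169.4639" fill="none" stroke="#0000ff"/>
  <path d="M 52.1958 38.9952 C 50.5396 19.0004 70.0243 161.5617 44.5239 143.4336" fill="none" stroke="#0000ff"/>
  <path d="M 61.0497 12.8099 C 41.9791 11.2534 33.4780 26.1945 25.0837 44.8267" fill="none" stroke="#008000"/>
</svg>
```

G21
G90
G00 X12.4343 Y187.2126
M3 S490
G1 X31.7232 Y187.2126 F1567
G1 X31.7232 Y117.9986 F1567
G1 X12.4343 Y117.9986 F1567
G1 X12.4343 Y187.2126 F1567
G00 X71.8559 Y155.2274
M3 S852
G1 X62.4392 Y139.2536 F1014
G1 X53.8788 Y119.3270 F1014
G1 X46.1747 Y95.4479 F1014
G1 X39.3269 Y67.6161 F1014
G1 X33.3353 Y35.8316 F1014
G00 X52.1958 Y166.3003
M3 S852
G1 X53.2100 Y161.3764 F1014
G1 X56.1239 Y132.9548 F1014
G1 X57.7636 Y96.5514 F1014
G1 X54.9549 Y67.6818 F1014
G1 X44.5239 Y61.8619 F1014
G00 X61.0497 Y192.4856
M3 S490
G1 X50.7920 Y191.5422 F1567
G1 X42.5687 Y187.2542 F1567
G1 X35.8777 Y180.2361 F1567
G1 X30.2168 Y171.1027 F1567
G1 X25.0837 Y160.4688 F1567
M5
G00 X0.0000 Y0.0000

1 u = 1 mm; y_m = 205.2955 − y.

[1] `<path>` rectangle, #008000→score S490 F1567: (12.4343,187.2126) → (31.7232,187.2126) → (31.7232,117.9986) → (12.4343,117.9986) → (12.4343,187.2126) (closed)

[2] `<path>` quadratic bezier, #0000ff→cut S852 F1014: (71.8559,155.2274) → (62.4392,139.2536) → (53.8788,119.3270) → (46.1747,95.4479) → (39.3269,67.6161) → (33.3353,35.8316)

[3] `<path>` cubic bezier, #0000ff→cut S852 F1014: (52.1958,166.3003) → (53.2100,161.3764) → (56.1239,132.9548) → (57.7636,96.5514) → (54.9549,67.6818) → (44.5239,61.8619)

[4] `<path>` cubic bezier, #008000→score S490 F1567: (61.0497,192.4856) → (50.7920,191.5422) → (42.5687,187.2542) → (35.8777,180.2361) → (30.2168,171.1027) → (25.0837,160.4688)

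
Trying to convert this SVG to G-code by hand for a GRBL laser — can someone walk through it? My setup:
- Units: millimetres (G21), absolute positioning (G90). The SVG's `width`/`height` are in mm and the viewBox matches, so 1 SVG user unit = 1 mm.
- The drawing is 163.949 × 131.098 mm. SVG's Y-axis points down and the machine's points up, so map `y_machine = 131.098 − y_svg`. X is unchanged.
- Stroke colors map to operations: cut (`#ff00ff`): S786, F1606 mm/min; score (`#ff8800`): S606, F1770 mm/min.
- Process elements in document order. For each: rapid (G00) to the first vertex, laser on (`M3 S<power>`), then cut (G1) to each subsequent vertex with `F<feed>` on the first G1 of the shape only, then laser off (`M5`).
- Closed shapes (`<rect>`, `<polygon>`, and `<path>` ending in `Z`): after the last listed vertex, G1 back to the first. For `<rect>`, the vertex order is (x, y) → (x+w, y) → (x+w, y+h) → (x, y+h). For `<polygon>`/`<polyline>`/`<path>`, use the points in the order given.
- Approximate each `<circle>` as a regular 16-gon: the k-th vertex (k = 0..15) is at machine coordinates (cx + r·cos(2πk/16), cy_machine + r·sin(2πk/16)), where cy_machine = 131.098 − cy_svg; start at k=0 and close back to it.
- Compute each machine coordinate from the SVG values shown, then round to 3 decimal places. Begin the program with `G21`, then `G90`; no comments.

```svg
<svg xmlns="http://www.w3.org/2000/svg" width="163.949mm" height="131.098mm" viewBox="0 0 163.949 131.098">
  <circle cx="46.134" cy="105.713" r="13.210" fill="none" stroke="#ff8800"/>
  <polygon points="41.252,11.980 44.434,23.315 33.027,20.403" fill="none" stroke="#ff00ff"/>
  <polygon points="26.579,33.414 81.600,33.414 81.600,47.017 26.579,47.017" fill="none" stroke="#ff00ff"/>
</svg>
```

Since the viewBox matches the mm dimensions, user units are millimetres directly. The only transform is the Y-flip y_m = 131.098 − y_svg.

Shape 1 is a circle drawn with `<circle>`. Its stroke #ff8800 means score at S606, F1770. After flipping Y the toolpath is (59.344,25.385) → (58.338,30.440) → (55.475,34.726) → (51.189,37.589) → (46.134,38.595) → (41.079,37.589) → (36.793,34.726) → (33.930,30.440) → (32.924,25.385) → (33.930,20.330) → (36.793,16.044) → (41.079,13.181) → (46.134,12.175) → (51.189,13.181) → (55.475,16.044) → (58.338,20.330) → (59.344,25.385), returning to the start.

Shape 2 is a regular polygon drawn with `<polygon>`. Its stroke #ff00ff means cut at S786, F1606. After flipping Y the toolpath is (41.252,119.118) → (44.434,107.783) → (33.027,110.695) → (41.252,119.118), returning to the start.

Shape 3 is a rectangle drawn with `<polygon>`. Its stroke #ff00ff means cut at S786, F1606. After flipping Y the toolpath is (26.579,97.684) → (81.600,97.684) → (81.600,84.081) → (26.579,84.081) → (26.579,97.684), returning to the start.

G21
G90
G00 X59.344 Y25.385
M3 S606
G1 X58.338 Y30.440 F1770
G1 X55.475 Y34.726
G1 X51.189 Y37.589
G1 X46.134 Y38.595
G1 X41.079 Y37.589
G1 X36.793 Y34.726
G1 X33.930 Y30.440
G1 X32.924 Y25.385
G1 X33.930 Y20.330
G1 X36.793 Y16.044
G1 X41.079 Y13.181
G1 X46.134 Y12.175
G1 X51.189 Y13.181
G1 X55.475 Y16.044
G1 X58.338 Y20.330
G1 X59.344 Y25.385
M5
G00 X41.252 Y119.118
M3 S786
G1 X44.434 Y107.783 F1606
G1 X33.027 Y110.695
G1 X41.252 Y119.118
M5
G00 X26.579 Y97.684
M3 S786
G1 X81.600 Y97.684 F1606
G1 X81.600 Y84.081
G1 X26.579 Y84.081
G1 X26.579 Y97.684
M5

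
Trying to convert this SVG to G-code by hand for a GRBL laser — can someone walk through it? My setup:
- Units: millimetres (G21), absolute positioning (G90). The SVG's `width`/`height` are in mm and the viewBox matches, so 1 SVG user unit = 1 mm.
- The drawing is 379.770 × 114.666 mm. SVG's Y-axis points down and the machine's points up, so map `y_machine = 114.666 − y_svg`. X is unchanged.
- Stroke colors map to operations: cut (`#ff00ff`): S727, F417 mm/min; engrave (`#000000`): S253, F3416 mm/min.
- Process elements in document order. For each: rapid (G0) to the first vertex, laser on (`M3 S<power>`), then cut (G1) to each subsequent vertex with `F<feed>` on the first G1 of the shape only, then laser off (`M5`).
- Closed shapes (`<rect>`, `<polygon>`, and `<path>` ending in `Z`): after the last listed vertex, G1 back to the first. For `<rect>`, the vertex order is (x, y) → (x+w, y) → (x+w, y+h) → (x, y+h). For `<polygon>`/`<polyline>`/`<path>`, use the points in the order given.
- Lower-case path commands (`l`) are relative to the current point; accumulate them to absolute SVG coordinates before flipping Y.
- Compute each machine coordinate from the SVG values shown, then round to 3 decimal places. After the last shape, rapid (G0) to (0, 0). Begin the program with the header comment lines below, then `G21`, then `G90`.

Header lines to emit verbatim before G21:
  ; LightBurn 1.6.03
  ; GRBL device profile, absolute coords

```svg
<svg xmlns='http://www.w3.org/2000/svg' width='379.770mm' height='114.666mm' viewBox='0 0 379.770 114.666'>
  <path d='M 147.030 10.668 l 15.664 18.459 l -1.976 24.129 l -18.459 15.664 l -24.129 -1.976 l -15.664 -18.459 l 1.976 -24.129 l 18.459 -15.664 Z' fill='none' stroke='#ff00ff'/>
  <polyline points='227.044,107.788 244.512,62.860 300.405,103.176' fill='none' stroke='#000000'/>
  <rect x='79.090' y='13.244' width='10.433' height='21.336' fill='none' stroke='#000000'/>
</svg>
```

1 u = 1 mm; y_m = 114.666 − y.

[1] `<path>` regular polygon, #ff00ff→cut S727 F417: (147.030,103.998) → (162.694,85.539) → (160.718,61.410) → (142.259,45.746) → (118.130,47.722) → (102.466,66.181) → (104.442,90.310) → (122.901,105.974) → (147.030,103.998) (closed)

[2] `<polyline>` open polyline, #000000→engrave S253 F3416: (227.044,6.878) → (244.512,51.806) → (300.405,11.490)

[3] `<rect>` rectangle, #000000→engrave S253 F3416: (79.090,101.422) → (89.523,101.422) → (89.523,80.086) → (79.090,80.086) → (79.090,101.422) (closed)

; LightBurn 1.6.03
; GRBL device profile, absolute coords
G21
G90
G0 X147.030 Y103.998
M3 S727
G1 X162.694 Y85.539 F417
G1 X160.718 Y61.410
G1 X142.259 Y45.746
G1 X118.130 Y47.722
G1 X102.466 Y66.181
G1 X104.442 Y90.310
G1 X122.901 Y105.974
G1 X147.030 Y103.998
M5
G0 X227.044 Y6.878
M3 S253
G1 X244.512 Y51.806 F3416
G1 X300.405 Y11.490
M5
G0 X79.090 Y101.422
M3 S253
G1 X89.523 Y101.422 F3416
G1 X89.523 Y80.086
G1 X79.090 Y80.086
G1 X79.090 Y101.422
M5
G0 X0.000 Y0.000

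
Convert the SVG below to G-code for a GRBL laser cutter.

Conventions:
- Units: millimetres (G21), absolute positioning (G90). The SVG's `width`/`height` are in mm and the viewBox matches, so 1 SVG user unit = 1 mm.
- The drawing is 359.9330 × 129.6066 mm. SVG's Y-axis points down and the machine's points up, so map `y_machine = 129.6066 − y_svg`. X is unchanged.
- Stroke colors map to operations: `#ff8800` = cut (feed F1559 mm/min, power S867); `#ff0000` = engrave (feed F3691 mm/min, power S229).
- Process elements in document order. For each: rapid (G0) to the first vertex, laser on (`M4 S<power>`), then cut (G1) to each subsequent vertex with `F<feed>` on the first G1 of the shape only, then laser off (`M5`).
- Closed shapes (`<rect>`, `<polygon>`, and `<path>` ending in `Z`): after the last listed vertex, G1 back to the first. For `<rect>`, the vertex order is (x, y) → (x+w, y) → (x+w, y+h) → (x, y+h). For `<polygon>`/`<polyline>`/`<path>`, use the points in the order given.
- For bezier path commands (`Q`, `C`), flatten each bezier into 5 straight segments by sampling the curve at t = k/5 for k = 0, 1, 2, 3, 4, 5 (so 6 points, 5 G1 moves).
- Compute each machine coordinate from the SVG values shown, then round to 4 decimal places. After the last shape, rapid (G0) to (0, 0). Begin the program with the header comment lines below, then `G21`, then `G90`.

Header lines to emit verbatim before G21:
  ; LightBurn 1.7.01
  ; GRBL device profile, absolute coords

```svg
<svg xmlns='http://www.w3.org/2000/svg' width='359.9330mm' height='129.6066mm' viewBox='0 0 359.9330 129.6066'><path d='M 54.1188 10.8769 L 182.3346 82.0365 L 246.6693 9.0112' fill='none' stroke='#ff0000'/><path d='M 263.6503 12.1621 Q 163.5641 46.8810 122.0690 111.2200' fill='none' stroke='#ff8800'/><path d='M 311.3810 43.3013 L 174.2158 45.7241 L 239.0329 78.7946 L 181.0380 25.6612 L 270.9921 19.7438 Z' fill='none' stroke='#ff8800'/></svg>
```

; LightBurn 1.7.01
; GRBL device profile, absolute coords
G21
G90
G0 X54.1188 Y118.7297
M4 S229
G1 X182.3346 Y47.5701 F3691
G1 X246.6693 Y120.5954
M5
G0 X263.6503 Y117.4445
M4 S867
G1 X225.9595 Y102.3721 F1559
G1 X192.9559 Y84.9302
G1 X164.6397 Y65.1186
G1 X141.0107 Y42.9374
G1 X122.0690 Y18.3866
M5
G0 X311.3810 Y86.3053
M4 S867
G1 X174.2158 Y83.8825 F1559
G1 X239.0329 Y50.8120
G1 X181.0380 Y103.9454
G1 X270.9921 Y109.8628
G1 X311.3810 Y86.3053
M5
G0 X0.0000 Y0.0000

viewBox `0 0 359.9330 129.6066` with mm width/height → 1 unit = 1 mm. Flip: y_m = 129.6066 − y_svg.

**Shape 1** — `<path>` open polyline, stroke `#ff0000` → engrave (S229, F3691). Machine vertices: (54.1188,118.7297) → (182.3346,47.5701) → (246.6693,120.5954). Open path.

**Shape 2** — `<path>` quadratic bezier, stroke `#ff8800` → cut (S867, F1559). Control points (SVG): P0=(263.6503,12.1621), P1=(163.5641,46.8810), P2=(122.0690,111.2200); sampled at t=k/5. Machine vertices: (263.6503,117.4445) → (225.9595,102.3721) → (192.9559,84.9302) → (164.6397,65.1186) → (141.0107,42.9374) → (122.0690,18.3866). Open path.

**Shape 3** — `<path>` closed polygon, stroke `#ff8800` → cut (S867, F1559). Machine vertices: (311.3810,86.3053) → (174.2158,83.8825) → (239.0329,50.8120) → (181.0380,103.9454) → (270.9921,109.8628) → (311.3810,86.3053). Closed: final G1 returns to the first vertex.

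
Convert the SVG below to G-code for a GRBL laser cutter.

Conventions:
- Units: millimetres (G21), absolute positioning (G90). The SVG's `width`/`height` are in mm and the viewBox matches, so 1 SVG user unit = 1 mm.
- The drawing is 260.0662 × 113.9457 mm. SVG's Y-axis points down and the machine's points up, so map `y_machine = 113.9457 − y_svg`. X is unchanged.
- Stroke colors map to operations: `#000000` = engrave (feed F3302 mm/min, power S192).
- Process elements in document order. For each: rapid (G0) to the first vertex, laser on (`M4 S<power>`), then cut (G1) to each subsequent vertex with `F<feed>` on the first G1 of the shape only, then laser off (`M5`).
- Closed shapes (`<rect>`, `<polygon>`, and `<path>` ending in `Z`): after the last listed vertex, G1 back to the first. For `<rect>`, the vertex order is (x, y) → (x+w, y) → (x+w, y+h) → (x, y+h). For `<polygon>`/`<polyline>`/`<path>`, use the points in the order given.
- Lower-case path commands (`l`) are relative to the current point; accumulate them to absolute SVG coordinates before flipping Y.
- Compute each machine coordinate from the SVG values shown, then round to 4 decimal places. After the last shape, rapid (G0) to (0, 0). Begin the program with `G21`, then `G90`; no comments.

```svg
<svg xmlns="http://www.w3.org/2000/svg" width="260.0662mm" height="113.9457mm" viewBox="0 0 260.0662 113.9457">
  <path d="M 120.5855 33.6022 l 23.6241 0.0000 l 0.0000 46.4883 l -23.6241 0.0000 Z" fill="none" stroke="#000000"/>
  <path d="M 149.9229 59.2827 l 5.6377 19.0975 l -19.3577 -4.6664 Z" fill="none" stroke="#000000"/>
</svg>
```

G21
G90
G0 X120.5855 Y80.3435
M4 S192
G1 X144.2096 Y80.3435 F3302
G1 X144.2096 Y33.8552
G1 X120.5855 Y33.8552
G1 X120.5855 Y80.3435
M5
G0 X149.9229 Y54.6630
M4 S192
G1 X155.5606 Y35.5655 F3302
G1 X136.2029 Y40.2319
G1 X149.9229 Y54.6630
M5
G0 X0.0000 Y0.0000

viewBox `0 0 260.0662 113.9457` with mm width/height → 1 unit = 1 mm. Flip: y_m = 113.9457 − y_svg.

**Shape 1** — `<path>` rectangle, stroke `#000000` → engrave (S192, F3302). Machine vertices: (120.5855,80.3435) → (144.2096,80.3435) → (144.2096,33.8552) → (120.5855,33.8552) → (120.5855,80.3435). Closed: final G1 returns to the first vertex.

**Shape 2** — `<path>` regular polygon, stroke `#000000` → engrave (S192, F3302). Machine vertices: (149.9229,54.6630) → (155.5606,35.5655) → (136.2029,40.2319) → (149.9229,54.6630). Closed: final G1 returns to the first vertex.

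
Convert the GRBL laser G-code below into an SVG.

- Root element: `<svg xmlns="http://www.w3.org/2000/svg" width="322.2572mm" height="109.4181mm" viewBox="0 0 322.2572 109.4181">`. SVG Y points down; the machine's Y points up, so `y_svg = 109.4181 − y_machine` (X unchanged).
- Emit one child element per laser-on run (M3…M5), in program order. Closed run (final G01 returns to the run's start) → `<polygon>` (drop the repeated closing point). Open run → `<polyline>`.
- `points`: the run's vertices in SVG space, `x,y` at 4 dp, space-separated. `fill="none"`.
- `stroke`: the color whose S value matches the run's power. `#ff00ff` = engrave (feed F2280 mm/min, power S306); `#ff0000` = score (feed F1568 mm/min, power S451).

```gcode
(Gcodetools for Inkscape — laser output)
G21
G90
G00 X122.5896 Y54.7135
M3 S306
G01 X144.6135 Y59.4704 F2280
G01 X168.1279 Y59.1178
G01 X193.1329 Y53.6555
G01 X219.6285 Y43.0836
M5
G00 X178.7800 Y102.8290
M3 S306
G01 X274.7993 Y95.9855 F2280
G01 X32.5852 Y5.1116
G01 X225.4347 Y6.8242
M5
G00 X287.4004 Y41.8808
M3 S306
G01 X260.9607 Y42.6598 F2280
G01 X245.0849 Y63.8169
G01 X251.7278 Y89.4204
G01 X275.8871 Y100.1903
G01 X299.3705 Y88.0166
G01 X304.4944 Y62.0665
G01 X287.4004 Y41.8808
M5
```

<svg xmlns="http://www.w3.org/2000/svg" width="322.2572mm" height="109.4181mm" viewBox="0 0 322.2572 109.4181">
  <polyline points="122.5896,54.7046 144.6135,49.9477 168.1279,50.3003 193.1329,55.7626 219.6285,66.3345" fill="none" stroke="#ff00ff"/>
  <polyline points="178.7800,6.5891 274.7993,13.4326 32.5852,104.3065 225.4347,102.5939" fill="none" stroke="#ff00ff"/>
  <polygon points="287.4004,67.5373 260.9607,66.7583 245.0849,45.6012 251.7278,19.9977 275.8871,9.2278 299.3705,21.4015 304.4944,47.3516" fill="none" stroke="#ff00ff"/>
</svg>

Each laser-on run becomes one SVG element. Flip Y back into SVG space with y_svg = 109.4181 − y_machine. Every run uses S306, so all elements get stroke `#ff00ff` (engrave).

Run 1: The run is open, so emit a `<polyline>` with points (Y-flipped): 122.5896,54.7046 144.6135,49.9477 168.1279,50.3003 193.1329,55.7626 219.6285,66.3345.

Run 2: The run is open, so emit a `<polyline>` with points (Y-flipped): 178.7800,6.5891 274.7993,13.4326 32.5852,104.3065 225.4347,102.5939.

Run 3: The run returns to its start, so emit a `<polygon>` with points (Y-flipped): 287.4004,67.5373 260.9607,66.7583 245.0849,45.6012 251.7278,19.9977 275.8871,9.2278 299.3705,21.4015 304.4944,47.3516.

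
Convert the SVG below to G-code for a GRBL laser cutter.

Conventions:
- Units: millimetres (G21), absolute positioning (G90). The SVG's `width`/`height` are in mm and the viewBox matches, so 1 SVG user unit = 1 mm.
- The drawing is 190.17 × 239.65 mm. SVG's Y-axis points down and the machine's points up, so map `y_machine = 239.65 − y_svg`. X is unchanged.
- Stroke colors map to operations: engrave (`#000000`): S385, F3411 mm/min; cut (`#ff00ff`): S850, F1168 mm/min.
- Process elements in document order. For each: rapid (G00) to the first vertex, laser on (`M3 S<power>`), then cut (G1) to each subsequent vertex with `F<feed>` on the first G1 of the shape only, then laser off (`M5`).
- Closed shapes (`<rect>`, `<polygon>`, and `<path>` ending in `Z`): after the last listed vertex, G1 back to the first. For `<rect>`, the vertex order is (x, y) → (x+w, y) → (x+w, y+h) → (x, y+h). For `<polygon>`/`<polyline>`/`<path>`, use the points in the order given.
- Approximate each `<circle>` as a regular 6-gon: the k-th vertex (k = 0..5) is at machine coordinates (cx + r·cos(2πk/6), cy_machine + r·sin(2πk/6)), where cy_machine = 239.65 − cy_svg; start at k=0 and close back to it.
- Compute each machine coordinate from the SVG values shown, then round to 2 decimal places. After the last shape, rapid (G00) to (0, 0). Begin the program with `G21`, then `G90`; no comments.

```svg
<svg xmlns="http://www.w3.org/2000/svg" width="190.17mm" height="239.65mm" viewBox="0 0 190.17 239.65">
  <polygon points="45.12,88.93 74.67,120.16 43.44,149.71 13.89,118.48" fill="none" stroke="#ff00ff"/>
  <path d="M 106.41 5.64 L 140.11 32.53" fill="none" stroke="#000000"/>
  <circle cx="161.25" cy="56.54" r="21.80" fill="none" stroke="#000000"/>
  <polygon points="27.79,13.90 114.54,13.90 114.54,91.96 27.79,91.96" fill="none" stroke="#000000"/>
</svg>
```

G21
G90
G00 X45.12 Y150.72
M3 S850
G1 X74.67 Y119.49 F1168
G1 X43.44 Y89.94
G1 X13.89 Y121.17
G1 X45.12 Y150.72
M5
G00 X106.41 Y234.01
M3 S385
G1 X140.11 Y207.12 F3411
M5
G00 X183.05 Y183.11
M3 S385
G1 X172.15 Y201.99 F3411
G1 X150.35 Y201.99
G1 X139.45 Y183.11
G1 X150.35 Y164.23
G1 X172.15 Y164.23
G1 X183.05 Y183.11
M5
G00 X27.79 Y225.75
M3 S385
G1 X114.54 Y225.75 F3411
G1 X114.54 Y147.69
G1 X27.79 Y147.69
G1 X27.79 Y225.75
M5
G00 X0.00 Y0.00

viewBox `0 0 190.17 239.65` with mm width/height → 1 unit = 1 mm. Flip: y_m = 239.65 − y_svg.

**Shape 1** — `<polygon>` regular polygon, stroke `#ff00ff` → cut (S850, F1168). Machine vertices: (45.12,150.72) → (74.67,119.49) → (43.44,89.94) → (13.89,121.17) → (45.12,150.72). Closed: final G1 returns to the first vertex.

**Shape 2** — `<path>` line segment, stroke `#000000` → engrave (S385, F3411). Machine vertices: (106.41,234.01) → (140.11,207.12). Open path.

**Shape 3** — `<circle>` circle, stroke `#000000` → engrave (S385, F3411). Machine vertices: (183.05,183.11) → (172.15,201.99) → (150.35,201.99) → (139.45,183.11) → (150.35,164.23) → (172.15,164.23) → (183.05,183.11). Closed: final G1 returns to the first vertex.

**Shape 4** — `<polygon>` rectangle, stroke `#000000` → engrave (S385, F3411). Machine vertices: (27.79,225.75) → (114.54,225.75) → (114.54,147.69) → (27.79,147.69) → (27.79,225.75). Closed: final G1 returns to the first vertex.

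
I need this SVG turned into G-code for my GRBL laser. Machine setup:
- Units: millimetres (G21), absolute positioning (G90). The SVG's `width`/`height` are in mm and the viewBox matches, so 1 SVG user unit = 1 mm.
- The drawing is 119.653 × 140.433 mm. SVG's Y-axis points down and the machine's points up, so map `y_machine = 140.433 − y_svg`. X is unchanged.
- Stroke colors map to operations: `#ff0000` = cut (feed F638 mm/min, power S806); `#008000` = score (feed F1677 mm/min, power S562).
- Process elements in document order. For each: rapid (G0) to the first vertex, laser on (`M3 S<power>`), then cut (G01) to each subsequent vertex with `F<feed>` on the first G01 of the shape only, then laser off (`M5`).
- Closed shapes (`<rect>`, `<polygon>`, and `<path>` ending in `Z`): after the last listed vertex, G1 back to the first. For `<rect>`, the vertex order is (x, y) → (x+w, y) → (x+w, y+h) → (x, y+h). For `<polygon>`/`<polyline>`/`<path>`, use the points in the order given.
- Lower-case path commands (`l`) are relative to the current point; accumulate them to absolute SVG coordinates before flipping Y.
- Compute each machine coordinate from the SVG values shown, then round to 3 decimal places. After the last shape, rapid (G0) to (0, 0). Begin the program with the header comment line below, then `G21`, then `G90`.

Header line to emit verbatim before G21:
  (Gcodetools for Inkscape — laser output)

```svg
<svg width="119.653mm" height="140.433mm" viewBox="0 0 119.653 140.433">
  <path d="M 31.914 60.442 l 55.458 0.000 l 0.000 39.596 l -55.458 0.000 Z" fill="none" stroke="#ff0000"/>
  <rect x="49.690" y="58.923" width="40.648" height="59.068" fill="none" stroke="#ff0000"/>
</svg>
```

(Gcodetools for Inkscape — laser output)
G21
G90
G0 X31.914 Y79.991
M3 S806
G01 X87.372 Y79.991 F638
G01 X87.372 Y40.395
G01 X31.914 Y40.395
G01 X31.914 Y79.991
M5
G0 X49.690 Y81.510
M3 S806
G01 X90.338 Y81.510 F638
G01 X90.338 Y22.442
G01 X49.690 Y22.442
G01 X49.690 Y81.510
M5
G0 X0.000 Y0.000

Since the viewBox matches the mm dimensions, user units are millimetres directly. The only transform is the Y-flip y_m = 140.433 − y_svg.

Shape 1 is a rectangle drawn with `<path>`. Its stroke #ff0000 means cut at S806, F638. After flipping Y the toolpath is (31.914,79.991) → (87.372,79.991) → (87.372,40.395) → (31.914,40.395) → (31.914,79.991), returning to the start.

Shape 2 is a rectangle drawn with `<rect>`. Its stroke #ff0000 means cut at S806, F638. After flipping Y the toolpath is (49.690,81.510) → (90.338,81.510) → (90.338,22.442) → (49.690,22.442) → (49.690,81.510), returning to the start.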